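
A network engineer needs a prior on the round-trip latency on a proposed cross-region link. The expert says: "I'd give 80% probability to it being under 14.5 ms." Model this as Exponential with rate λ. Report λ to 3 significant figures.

P(T < 14.5) = 1 − e^(−λ·14.5) = 0.8, so λ = −ln(1−0.8)/14.5 = −ln(0.2)/14.5 = 0.111.

λ ≈ 0.111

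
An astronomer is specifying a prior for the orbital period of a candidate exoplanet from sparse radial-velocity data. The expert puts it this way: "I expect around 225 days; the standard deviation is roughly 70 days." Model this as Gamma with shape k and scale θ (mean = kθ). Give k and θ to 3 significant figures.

For Gamma(k, scale θ): mean = kθ, variance = kθ², so CV = 1/√k.
CV = SD/mean = 70/225 = 0.3111, hence k = 1/CV² = 10.3.
Then θ = mean/k = 225/10.3 = 21.8.

k ≈ 10.3, θ ≈ 21.8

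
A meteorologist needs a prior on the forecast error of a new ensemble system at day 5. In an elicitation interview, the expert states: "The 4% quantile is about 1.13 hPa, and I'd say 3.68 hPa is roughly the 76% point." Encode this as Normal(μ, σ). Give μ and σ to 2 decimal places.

For Normal(μ,σ), the p-quantile is μ + z_p·σ. Here z_{0.04} = -1.751, z_{0.76} = 0.7063.
So 1.13 = μ − 1.751σ and 3.68 = μ + 0.7063σ.
Subtracting: σ = (3.68 − 1.13)/(0.7063 − (-1.751)) = 1.04.
Then μ = 1.13 − (-1.751)·1.04 = 2.95.

μ = 2.95, σ = 1.04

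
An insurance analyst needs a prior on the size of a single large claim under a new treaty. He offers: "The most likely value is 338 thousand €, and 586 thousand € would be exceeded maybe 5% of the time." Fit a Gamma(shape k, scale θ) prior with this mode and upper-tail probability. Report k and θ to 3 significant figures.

Gamma(k,θ) with k>1 has mode (k−1)θ, so θ = 338/(k−1).
Need P(X < 586) = 0.95 with θ tied to k this way. Start at k = 2, θ = 338: P(X<586) ≈ 0.517.
Too low — raise k to concentrate. Iterating converges to k ≈ 10.2.
Then θ = 338/(10.2−1) ≈ 36.7.

k ≈ 10.2, θ ≈ 36.7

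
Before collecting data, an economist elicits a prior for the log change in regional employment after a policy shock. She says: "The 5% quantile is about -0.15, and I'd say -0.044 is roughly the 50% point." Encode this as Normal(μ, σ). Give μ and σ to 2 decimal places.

μ = -0.04, σ = 0.06

The p-quantile of Normal(μ,σ) is μ + z_p·σ, with z_{0.05} = -1.645 and z_{0.5} = 0.
Eliminate σ: μ = (z₂·x₁ − z₁·x₂)/(z₂ − z₁) = (0·-0.15 − (-1.645)·-0.044)/1.645 = -0.04.
Then σ = (x₂ − x₁)/(z₂ − z₁) = (-0.044 − -0.15)/1.645 = 0.06.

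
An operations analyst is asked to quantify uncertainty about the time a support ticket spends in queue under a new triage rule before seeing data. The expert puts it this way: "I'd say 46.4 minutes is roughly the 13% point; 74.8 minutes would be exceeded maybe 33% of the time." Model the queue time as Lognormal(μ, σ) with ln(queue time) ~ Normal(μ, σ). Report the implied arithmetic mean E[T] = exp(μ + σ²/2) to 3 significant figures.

If T ~ Lognormal(μ,σ) then ln T ~ Normal(μ,σ), so the p-quantile of ln T is μ + z_p·σ.
ln(46.4) = 3.837 and ln(74.8) = 4.315; z_{0.13} = -1.126, z_{0.67} = 0.4399.
σ = (4.315 − 3.837)/(0.4399 − (-1.126)) = 0.305.
μ = 3.837 − (-1.126)·0.305 = 4.181.
E[T] = exp(μ + σ²/2) = exp(4.181 + 0.0465) = 68.5 minutes.

E[T] ≈ 68.5 minutes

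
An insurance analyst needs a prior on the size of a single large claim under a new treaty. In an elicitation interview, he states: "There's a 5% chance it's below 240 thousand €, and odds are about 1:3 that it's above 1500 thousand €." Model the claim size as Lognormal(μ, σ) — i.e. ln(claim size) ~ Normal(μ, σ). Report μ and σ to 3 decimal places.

μ ≈ 6.780, σ ≈ 0.790

If T ~ Lognormal(μ,σ) then ln T ~ Normal(μ,σ), so the p-quantile of ln T is μ + z_p·σ.
ln(240) = 5.481 and ln(1500) = 7.313; z_{0.05} = -1.645, z_{0.75} = 0.6745.
σ = (7.313 − 5.481)/(0.6745 − (-1.645)) = 0.790.
μ = 5.481 − (-1.645)·0.790 = 6.780.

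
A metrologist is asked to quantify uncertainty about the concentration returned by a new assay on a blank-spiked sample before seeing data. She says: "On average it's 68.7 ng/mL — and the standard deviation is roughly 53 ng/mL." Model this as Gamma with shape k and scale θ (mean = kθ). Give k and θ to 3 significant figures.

k ≈ 1.68, θ ≈ 40.9

For Gamma(k, scale θ): mean = kθ, variance = kθ², so CV = 1/√k.
CV = SD/mean = 53/68.7 = 0.7715, hence k = 1/CV² = 1.68.
Then θ = mean/k = 68.7/1.68 = 40.9.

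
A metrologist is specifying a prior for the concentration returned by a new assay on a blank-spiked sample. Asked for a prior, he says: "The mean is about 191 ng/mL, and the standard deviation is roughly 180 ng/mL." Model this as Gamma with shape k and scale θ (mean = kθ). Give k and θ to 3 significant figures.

k ≈ 1.13, θ ≈ 170

For Gamma(k, scale θ): mean = kθ, variance = kθ², so CV = 1/√k.
CV = SD/mean = 180/191 = 0.9424, hence k = 1/CV² = 1.13.
Then θ = mean/k = 191/1.13 = 170.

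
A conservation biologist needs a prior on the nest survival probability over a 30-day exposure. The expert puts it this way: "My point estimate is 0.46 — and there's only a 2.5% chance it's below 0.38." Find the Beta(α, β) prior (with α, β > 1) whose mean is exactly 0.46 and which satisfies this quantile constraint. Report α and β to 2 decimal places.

α ≈ 67.04, β ≈ 78.70

With mean 0.46 fixed, write α = 0.46s, β = 0.54s where s = α+β.
Need P(θ < 0.38) = 0.025 under Beta(0.46s, 0.54s). Normal approximation: (q−m)/√(m(1−m)/s) ≈ z_{0.025} = -1.96, so s ≈ 0.46·0.54·(-1.96)²/(0.38−0.46)² = 149.1.
At s = 149.1: P(θ<0.38) ≈ 0.024. Adjusting to match 0.025 gives s ≈ 145.74.
So α = 0.46·145.74 ≈ 67.04, β = 0.54·145.74 ≈ 78.70.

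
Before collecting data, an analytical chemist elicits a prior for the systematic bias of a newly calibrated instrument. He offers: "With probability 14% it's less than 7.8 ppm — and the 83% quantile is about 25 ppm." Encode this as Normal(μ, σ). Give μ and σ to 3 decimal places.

For Normal(μ,σ), the p-quantile is μ + z_p·σ. Here z_{0.14} = -1.08, z_{0.83} = 0.9542.
So 7.8 = μ − 1.08σ and 25 = μ + 0.9542σ.
Subtracting: σ = (25 − 7.8)/(0.9542 − (-1.08)) = 8.454.
Then μ = 7.8 − (-1.08)·8.454 = 16.933.

μ = 16.933, σ = 8.454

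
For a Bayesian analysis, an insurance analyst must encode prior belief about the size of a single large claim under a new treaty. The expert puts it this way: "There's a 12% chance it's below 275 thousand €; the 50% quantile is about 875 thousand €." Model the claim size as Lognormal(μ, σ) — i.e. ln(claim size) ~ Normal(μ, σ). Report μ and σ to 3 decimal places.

If T ~ Lognormal(μ,σ) then ln T ~ Normal(μ,σ), so the p-quantile of ln T is μ + z_p·σ.
ln(275) = 5.617 and ln(875) = 6.774; z_{0.12} = -1.175, z_{0.5} = 0.
σ = (6.774 − 5.617)/(0 − (-1.175)) = 0.985.
μ = 5.617 − (-1.175)·0.985 = 6.774.

μ ≈ 6.774, σ ≈ 0.985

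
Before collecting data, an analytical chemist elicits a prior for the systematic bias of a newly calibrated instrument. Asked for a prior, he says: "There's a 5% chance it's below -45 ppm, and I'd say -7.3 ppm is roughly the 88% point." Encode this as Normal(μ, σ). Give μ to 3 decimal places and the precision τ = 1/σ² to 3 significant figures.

μ = -23.009, τ = 0.00559

For Normal(μ,σ), the p-quantile is μ + z_p·σ. Here z_{0.05} = -1.645, z_{0.88} = 1.175.
So -45 = μ − 1.645σ and -7.3 = μ + 1.175σ.
Subtracting: σ = (-7.3 − -45)/(1.175 − (-1.645)) = 13.370.
Then μ = -45 − (-1.645)·13.370 = -23.009.
Precision τ = 1/σ² = 1/13.37² = 0.00559.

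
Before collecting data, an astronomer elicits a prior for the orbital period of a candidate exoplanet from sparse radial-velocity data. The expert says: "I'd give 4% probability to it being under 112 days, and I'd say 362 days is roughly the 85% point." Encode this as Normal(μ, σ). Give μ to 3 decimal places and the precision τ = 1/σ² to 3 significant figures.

The p-quantile of Normal(μ,σ) is μ + z_p·σ, with z_{0.04} = -1.751 and z_{0.85} = 1.036.
Eliminate σ: μ = (z₂·x₁ − z₁·x₂)/(z₂ − z₁) = (1.036·112 − (-1.751)·362)/2.787 = 269.034.
Then σ = (x₂ − x₁)/(z₂ − z₁) = (362 − 112)/2.787 = 89.698.
Precision τ = 1/σ² = 1/89.7² = 0.000124.

μ = 269.034, τ = 0.000124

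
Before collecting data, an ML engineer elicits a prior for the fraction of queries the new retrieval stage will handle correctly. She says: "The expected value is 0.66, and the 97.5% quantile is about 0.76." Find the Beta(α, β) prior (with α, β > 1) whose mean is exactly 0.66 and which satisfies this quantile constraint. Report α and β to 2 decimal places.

α ≈ 51.73, β ≈ 26.65

With mean 0.66 fixed, write α = 0.66s, β = 0.34s where s = α+β.
Need P(θ < 0.76) = 0.975 under Beta(0.66s, 0.34s). Normal approximation: (q−m)/√(m(1−m)/s) ≈ z_{0.975} = 1.96, so s ≈ 0.66·0.34·(1.96)²/(0.76−0.66)² = 86.2.
At s = 86.2: P(θ<0.76) ≈ 0.980. Adjusting to match 0.975 gives s ≈ 78.38.
So α = 0.66·78.38 ≈ 51.73, β = 0.34·78.38 ≈ 26.65.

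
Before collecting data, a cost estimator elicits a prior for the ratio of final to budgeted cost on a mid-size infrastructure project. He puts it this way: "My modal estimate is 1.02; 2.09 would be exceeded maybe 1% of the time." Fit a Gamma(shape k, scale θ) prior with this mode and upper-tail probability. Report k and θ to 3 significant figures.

Gamma(k,θ) with k>1 has mode (k−1)θ, so θ = 1.02/(k−1).
Need P(X < 2.09) = 0.99 with θ tied to k this way. Start at k = 2, θ = 1.02: P(X<2.09) ≈ 0.607.
Too low — raise k to concentrate. Iterating converges to k ≈ 10.5.
Then θ = 1.02/(10.5−1) ≈ 0.107.

k ≈ 10.5, θ ≈ 0.107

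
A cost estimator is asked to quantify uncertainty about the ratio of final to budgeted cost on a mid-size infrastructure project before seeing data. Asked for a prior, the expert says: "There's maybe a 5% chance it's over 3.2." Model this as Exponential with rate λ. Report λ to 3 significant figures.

P(T > 3.2) = e^(−λ·3.2) = 0.05, so λ = −ln(0.05)/3.2 = 0.936.

λ ≈ 0.936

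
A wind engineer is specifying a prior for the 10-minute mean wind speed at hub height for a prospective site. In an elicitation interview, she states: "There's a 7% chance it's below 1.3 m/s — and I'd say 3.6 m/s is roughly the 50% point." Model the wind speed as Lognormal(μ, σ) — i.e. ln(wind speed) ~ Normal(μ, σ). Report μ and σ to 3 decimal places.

μ ≈ 1.281, σ ≈ 0.690

If T ~ Lognormal(μ,σ) then ln T ~ Normal(μ,σ), so the p-quantile of ln T is μ + z_p·σ.
ln(1.3) = 0.2624 and ln(3.6) = 1.281; z_{0.07} = -1.476, z_{0.5} = 0.
σ = (1.281 − 0.2624)/(0 − (-1.476)) = 0.690.
μ = 0.2624 − (-1.476)·0.690 = 1.281.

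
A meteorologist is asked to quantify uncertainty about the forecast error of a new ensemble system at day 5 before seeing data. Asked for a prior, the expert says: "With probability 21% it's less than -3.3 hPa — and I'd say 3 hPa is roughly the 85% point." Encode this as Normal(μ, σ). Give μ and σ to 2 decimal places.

μ = -0.54, σ = 3.42

For Normal(μ,σ), the p-quantile is μ + z_p·σ. Here z_{0.21} = -0.8064, z_{0.85} = 1.036.
So -3.3 = μ − 0.8064σ and 3 = μ + 1.036σ.
Subtracting: σ = (3 − -3.3)/(1.036 − (-0.8064)) = 3.42.
Then μ = -3.3 − (-0.8064)·3.42 = -0.54.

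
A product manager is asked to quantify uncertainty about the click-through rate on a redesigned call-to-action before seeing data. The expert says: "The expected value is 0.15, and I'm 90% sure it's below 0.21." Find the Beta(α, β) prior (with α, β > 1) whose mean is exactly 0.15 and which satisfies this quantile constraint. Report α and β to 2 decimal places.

α ≈ 9.27, β ≈ 52.52

With mean 0.15 fixed, write α = 0.15s, β = 0.85s where s = α+β.
Need P(θ < 0.21) = 0.9 under Beta(0.15s, 0.85s). Normal approximation: (q−m)/√(m(1−m)/s) ≈ z_{0.9} = 1.28, so s ≈ 0.15·0.85·(1.28)²/(0.21−0.15)² = 58.2.
At s = 58.2: P(θ<0.21) ≈ 0.894. Adjusting to match 0.9 gives s ≈ 61.79.
So α = 0.15·61.79 ≈ 9.27, β = 0.85·61.79 ≈ 52.52.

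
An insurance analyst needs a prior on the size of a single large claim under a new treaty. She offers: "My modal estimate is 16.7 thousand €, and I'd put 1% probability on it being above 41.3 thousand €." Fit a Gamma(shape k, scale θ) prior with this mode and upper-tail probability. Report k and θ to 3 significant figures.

k ≈ 6.74, θ ≈ 2.91

Gamma(k,θ) with k>1 has mode (k−1)θ, so θ = 16.7/(k−1).
Need P(X < 41.3) = 0.99 with θ tied to k this way. Start at k = 2, θ = 16.7: P(X<41.3) ≈ 0.707.
Too low — raise k to concentrate. Iterating converges to k ≈ 6.74.
Then θ = 16.7/(6.74−1) ≈ 2.91.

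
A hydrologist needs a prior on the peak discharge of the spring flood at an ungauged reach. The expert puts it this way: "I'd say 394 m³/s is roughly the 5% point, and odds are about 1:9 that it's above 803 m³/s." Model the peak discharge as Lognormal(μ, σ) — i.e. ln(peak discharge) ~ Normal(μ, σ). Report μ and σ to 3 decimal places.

μ ≈ 6.377, σ ≈ 0.243

If T ~ Lognormal(μ,σ) then ln T ~ Normal(μ,σ), so the p-quantile of ln T is μ + z_p·σ.
ln(394) = 5.976 and ln(803) = 6.688; z_{0.05} = -1.645, z_{0.9} = 1.282.
σ = (6.688 − 5.976)/(1.282 − (-1.645)) = 0.243.
μ = 5.976 − (-1.645)·0.243 = 6.377.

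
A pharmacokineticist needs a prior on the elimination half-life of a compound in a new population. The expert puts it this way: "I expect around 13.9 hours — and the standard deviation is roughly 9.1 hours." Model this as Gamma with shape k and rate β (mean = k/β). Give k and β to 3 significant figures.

For Gamma(k, rate β): mean = k/β, variance = k/β², so CV = 1/√k.
CV = SD/mean = 9.1/13.9 = 0.6547, hence k = 1/CV² = 2.33.
Then β = k/mean = 2.33/13.9 = 0.168.

k ≈ 2.33, β ≈ 0.168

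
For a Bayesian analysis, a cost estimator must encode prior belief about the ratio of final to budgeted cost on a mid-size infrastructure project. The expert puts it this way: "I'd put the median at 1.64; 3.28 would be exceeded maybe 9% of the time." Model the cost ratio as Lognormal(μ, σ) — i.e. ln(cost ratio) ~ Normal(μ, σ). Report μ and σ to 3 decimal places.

μ ≈ 0.495, σ ≈ 0.517

If T ~ Lognormal(μ,σ) then ln T ~ Normal(μ,σ), so the p-quantile of ln T is μ + z_p·σ.
ln(1.64) = 0.4947 and ln(3.28) = 1.188; z_{0.5} = 0, z_{0.91} = 1.341.
σ = (1.188 − 0.4947)/(1.341 − (0)) = 0.517.
μ = 0.4947 − (0)·0.517 = 0.495.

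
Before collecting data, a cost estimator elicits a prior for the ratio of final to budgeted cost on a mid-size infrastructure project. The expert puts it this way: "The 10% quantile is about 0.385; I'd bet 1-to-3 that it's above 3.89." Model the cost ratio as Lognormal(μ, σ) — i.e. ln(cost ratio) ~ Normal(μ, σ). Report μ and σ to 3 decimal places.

μ ≈ 0.561, σ ≈ 1.182

If T ~ Lognormal(μ,σ) then ln T ~ Normal(μ,σ), so the p-quantile of ln T is μ + z_p·σ.
ln(0.385) = -0.9545 and ln(3.89) = 1.358; z_{0.1} = -1.282, z_{0.75} = 0.6745.
σ = (1.358 − -0.9545)/(0.6745 − (-1.282)) = 1.182.
μ = -0.9545 − (-1.282)·1.182 = 0.561.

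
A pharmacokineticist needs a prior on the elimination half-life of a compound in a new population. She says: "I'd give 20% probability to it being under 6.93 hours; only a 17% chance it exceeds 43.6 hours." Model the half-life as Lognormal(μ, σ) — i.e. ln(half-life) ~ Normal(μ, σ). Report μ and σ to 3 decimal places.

If T ~ Lognormal(μ,σ) then ln T ~ Normal(μ,σ), so the p-quantile of ln T is μ + z_p·σ.
ln(6.93) = 1.936 and ln(43.6) = 3.775; z_{0.2} = -0.8416, z_{0.83} = 0.9542.
σ = (3.775 − 1.936)/(0.9542 − (-0.8416)) = 1.024.
μ = 1.936 − (-0.8416)·1.024 = 2.798.

μ ≈ 2.798, σ ≈ 1.024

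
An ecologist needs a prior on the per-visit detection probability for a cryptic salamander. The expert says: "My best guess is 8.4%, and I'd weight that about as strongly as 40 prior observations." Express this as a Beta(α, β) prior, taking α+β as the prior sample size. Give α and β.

Under the effective-sample-size interpretation, Beta(α, β) has prior mean α/(α+β) and prior sample size α+β.
So α+β = 40 and α/(α+β) = 0.084, giving α = 0.084·40 = 3.36 and β = 40 − 3.36 = 36.64.

α = 3.36, β = 36.64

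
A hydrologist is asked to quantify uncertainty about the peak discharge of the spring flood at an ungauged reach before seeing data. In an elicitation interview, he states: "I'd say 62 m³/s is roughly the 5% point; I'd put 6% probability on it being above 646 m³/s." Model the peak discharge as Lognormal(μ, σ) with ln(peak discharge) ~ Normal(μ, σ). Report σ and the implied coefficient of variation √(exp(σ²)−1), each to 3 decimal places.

If T ~ Lognormal(μ,σ) then ln T ~ Normal(μ,σ), so the p-quantile of ln T is μ + z_p·σ.
ln(62) = 4.127 and ln(646) = 6.471; z_{0.05} = -1.645, z_{0.94} = 1.555.
σ = (6.471 − 4.127)/(1.555 − (-1.645)) = 0.732.
μ = 4.127 − (-1.645)·0.732 = 5.332.
CV = √(exp(σ²)−1) = √(exp(0.5365)−1) = 0.843.

σ ≈ 0.732, CV ≈ 0.843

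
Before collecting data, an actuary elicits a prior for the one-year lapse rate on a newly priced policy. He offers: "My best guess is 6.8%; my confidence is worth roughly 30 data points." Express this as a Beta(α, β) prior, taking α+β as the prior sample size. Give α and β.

α = 2.04, β = 27.96

Under the effective-sample-size interpretation, Beta(α, β) has prior mean α/(α+β) and prior sample size α+β.
So α+β = 30 and α/(α+β) = 0.068, giving α = 0.068·30 = 2.04 and β = 30 − 2.04 = 27.96.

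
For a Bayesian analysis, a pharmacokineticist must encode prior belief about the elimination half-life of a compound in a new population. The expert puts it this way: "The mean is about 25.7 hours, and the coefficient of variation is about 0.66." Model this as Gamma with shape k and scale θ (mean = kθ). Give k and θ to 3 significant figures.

For Gamma(k, scale θ): mean = kθ, variance = kθ², so CV = 1/√k.
CV = 0.66, hence k = 1/CV² = 2.3.
Then θ = mean/k = 25.7/2.3 = 11.2.

k ≈ 2.3, θ ≈ 11.2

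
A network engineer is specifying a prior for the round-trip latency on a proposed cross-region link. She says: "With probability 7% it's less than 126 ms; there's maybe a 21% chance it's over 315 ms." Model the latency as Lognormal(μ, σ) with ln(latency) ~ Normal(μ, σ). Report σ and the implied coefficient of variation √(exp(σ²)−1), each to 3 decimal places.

If T ~ Lognormal(μ,σ) then ln T ~ Normal(μ,σ), so the p-quantile of ln T is μ + z_p·σ.
ln(126) = 4.836 and ln(315) = 5.753; z_{0.07} = -1.476, z_{0.79} = 0.8064.
σ = (5.753 − 4.836)/(0.8064 − (-1.476)) = 0.401.
μ = 4.836 − (-1.476)·0.401 = 5.429.
CV = √(exp(σ²)−1) = √(exp(0.1612)−1) = 0.418.

σ ≈ 0.401, CV ≈ 0.418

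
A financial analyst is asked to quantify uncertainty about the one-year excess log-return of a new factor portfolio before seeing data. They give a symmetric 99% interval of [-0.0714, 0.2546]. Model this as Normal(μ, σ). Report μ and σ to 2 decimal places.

A symmetric 99% interval runs μ ± z·σ with z = 2.576.
Half-width = 0.163, so σ = 0.163/2.576 = 0.06.
μ is the interval midpoint, 0.09.

μ = 0.09, σ = 0.06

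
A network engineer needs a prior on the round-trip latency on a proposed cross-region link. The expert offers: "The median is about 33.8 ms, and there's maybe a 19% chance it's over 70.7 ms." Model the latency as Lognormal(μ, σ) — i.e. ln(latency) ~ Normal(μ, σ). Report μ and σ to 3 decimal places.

If T ~ Lognormal(μ,σ) then ln T ~ Normal(μ,σ), so the p-quantile of ln T is μ + z_p·σ.
ln(33.8) = 3.52 and ln(70.7) = 4.258; z_{0.5} = 0, z_{0.81} = 0.8779.
σ = (4.258 − 3.52)/(0.8779 − (0)) = 0.841.
μ = 3.52 − (0)·0.841 = 3.520.

μ ≈ 3.520, σ ≈ 0.841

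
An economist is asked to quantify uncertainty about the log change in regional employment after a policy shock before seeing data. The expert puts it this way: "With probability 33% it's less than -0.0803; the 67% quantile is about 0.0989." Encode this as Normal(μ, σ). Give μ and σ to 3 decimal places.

For Normal(μ,σ), the p-quantile is μ + z_p·σ. Here z_{0.33} = -0.4399, z_{0.67} = 0.4399.
So -0.0803 = μ − 0.4399σ and 0.0989 = μ + 0.4399σ.
Subtracting: σ = (0.0989 − -0.0803)/(0.4399 − (-0.4399)) = 0.204.
Then μ = -0.0803 − (-0.4399)·0.204 = 0.009.

μ = 0.009, σ = 0.204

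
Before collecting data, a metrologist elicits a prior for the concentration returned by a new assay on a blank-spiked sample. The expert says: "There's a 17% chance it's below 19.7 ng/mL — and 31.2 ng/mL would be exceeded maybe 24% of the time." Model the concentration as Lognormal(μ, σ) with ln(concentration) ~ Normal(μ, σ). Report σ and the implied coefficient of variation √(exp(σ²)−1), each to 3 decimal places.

σ ≈ 0.277, CV ≈ 0.282

If T ~ Lognormal(μ,σ) then ln T ~ Normal(μ,σ), so the p-quantile of ln T is μ + z_p·σ.
ln(19.7) = 2.981 and ln(31.2) = 3.44; z_{0.17} = -0.9542, z_{0.76} = 0.7063.
σ = (3.44 − 2.981)/(0.7063 − (-0.9542)) = 0.277.
μ = 2.981 − (-0.9542)·0.277 = 3.245.
CV = √(exp(σ²)−1) = √(exp(0.0767)−1) = 0.282.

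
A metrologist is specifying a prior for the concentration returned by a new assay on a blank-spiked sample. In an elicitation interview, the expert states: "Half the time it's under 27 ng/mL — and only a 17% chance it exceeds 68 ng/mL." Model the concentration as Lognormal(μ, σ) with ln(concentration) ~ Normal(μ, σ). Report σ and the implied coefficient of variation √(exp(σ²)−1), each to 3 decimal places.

If T ~ Lognormal(μ,σ) then ln T ~ Normal(μ,σ), so the p-quantile of ln T is μ + z_p·σ.
ln(27) = 3.296 and ln(68) = 4.22; z_{0.5} = 0, z_{0.83} = 0.9542.
σ = (4.22 − 3.296)/(0.9542 − (0)) = 0.968.
μ = 3.296 − (0)·0.968 = 3.296.
CV = √(exp(σ²)−1) = √(exp(0.9371)−1) = 1.246.

σ ≈ 0.968, CV ≈ 1.246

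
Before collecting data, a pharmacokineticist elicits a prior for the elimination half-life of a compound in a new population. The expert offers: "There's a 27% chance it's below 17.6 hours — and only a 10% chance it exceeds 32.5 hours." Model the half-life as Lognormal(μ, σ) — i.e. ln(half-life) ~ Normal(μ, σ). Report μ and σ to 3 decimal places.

If T ~ Lognormal(μ,σ) then ln T ~ Normal(μ,σ), so the p-quantile of ln T is μ + z_p·σ.
ln(17.6) = 2.868 and ln(32.5) = 3.481; z_{0.27} = -0.6128, z_{0.9} = 1.282.
σ = (3.481 − 2.868)/(1.282 − (-0.6128)) = 0.324.
μ = 2.868 − (-0.6128)·0.324 = 3.066.

μ ≈ 3.066, σ ≈ 0.324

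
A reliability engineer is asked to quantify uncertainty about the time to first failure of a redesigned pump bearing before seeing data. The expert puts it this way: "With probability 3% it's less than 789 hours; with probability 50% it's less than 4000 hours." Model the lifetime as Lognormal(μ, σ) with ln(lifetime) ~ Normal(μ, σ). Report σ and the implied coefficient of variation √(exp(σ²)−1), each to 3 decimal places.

σ ≈ 0.863, CV ≈ 1.052

If T ~ Lognormal(μ,σ) then ln T ~ Normal(μ,σ), so the p-quantile of ln T is μ + z_p·σ.
ln(789) = 6.671 and ln(4000) = 8.294; z_{0.03} = -1.881, z_{0.5} = 0.
σ = (8.294 − 6.671)/(0 − (-1.881)) = 0.863.
μ = 6.671 − (-1.881)·0.863 = 8.294.
CV = √(exp(σ²)−1) = √(exp(0.7449)−1) = 1.052.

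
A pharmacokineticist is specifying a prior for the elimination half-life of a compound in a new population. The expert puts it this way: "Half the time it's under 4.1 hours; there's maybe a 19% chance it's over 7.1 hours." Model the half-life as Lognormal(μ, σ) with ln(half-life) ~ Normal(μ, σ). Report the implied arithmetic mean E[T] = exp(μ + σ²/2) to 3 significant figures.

E[T] ≈ 4.99 hours

If T ~ Lognormal(μ,σ) then ln T ~ Normal(μ,σ), so the p-quantile of ln T is μ + z_p·σ.
ln(4.1) = 1.411 and ln(7.1) = 1.96; z_{0.5} = 0, z_{0.81} = 0.8779.
σ = (1.96 − 1.411)/(0.8779 − (0)) = 0.625.
μ = 1.411 − (0)·0.625 = 1.411.
E[T] = exp(μ + σ²/2) = exp(1.411 + 0.1956) = 4.99 hours.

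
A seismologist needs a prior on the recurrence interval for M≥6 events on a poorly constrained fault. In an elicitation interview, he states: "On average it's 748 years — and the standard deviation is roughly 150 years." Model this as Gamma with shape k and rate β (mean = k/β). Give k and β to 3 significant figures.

k ≈ 24.9, β ≈ 0.0332

For Gamma(k, rate β): mean = k/β, variance = k/β², so CV = 1/√k.
CV = SD/mean = 150/748 = 0.2005, hence k = 1/CV² = 24.9.
Then β = k/mean = 24.9/748 = 0.0332.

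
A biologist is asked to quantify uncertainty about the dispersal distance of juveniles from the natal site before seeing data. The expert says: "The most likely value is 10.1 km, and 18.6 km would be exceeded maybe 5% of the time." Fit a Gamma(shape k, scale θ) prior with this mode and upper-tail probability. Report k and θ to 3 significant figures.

k ≈ 8.47, θ ≈ 1.35

Gamma(k,θ) with k>1 has mode (k−1)θ, so θ = 10.1/(k−1).
Need P(X < 18.6) = 0.95 with θ tied to k this way. Start at k = 2, θ = 10.1: P(X<18.6) ≈ 0.549.
Too low — raise k to concentrate. Iterating converges to k ≈ 8.47.
Then θ = 10.1/(8.47−1) ≈ 1.35.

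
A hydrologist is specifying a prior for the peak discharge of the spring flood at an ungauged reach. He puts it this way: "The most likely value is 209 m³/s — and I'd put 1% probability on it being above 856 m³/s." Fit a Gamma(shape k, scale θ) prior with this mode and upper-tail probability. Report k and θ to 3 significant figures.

k ≈ 3.09, θ ≈ 100

Gamma(k,θ) with k>1 has mode (k−1)θ, so θ = 209/(k−1).
Need P(X < 856) = 0.99 with θ tied to k this way. Start at k = 2, θ = 209: P(X<856) ≈ 0.915.
Too low — raise k to concentrate. Iterating converges to k ≈ 3.09.
Then θ = 209/(3.09−1) ≈ 100.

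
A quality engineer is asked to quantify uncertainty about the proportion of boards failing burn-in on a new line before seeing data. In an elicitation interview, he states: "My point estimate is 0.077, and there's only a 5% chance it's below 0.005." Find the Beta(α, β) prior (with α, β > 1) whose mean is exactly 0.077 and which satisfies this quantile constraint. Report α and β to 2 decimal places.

With mean 0.077 fixed, write α = 0.077s, β = 0.923s where s = α+β.
Need P(θ < 0.005) = 0.05 under Beta(0.077s, 0.923s). Normal approximation: (q−m)/√(m(1−m)/s) ≈ z_{0.05} = -1.64, so s ≈ 0.077·0.923·(-1.64)²/(0.005−0.077)² = 37.1.
At s = 37.1: P(θ<0.005) ≈ 0.001. Adjusting to match 0.05 gives s ≈ 13.88.
So α = 0.077·13.88 ≈ 1.07, β = 0.923·13.88 ≈ 12.81.

α ≈ 1.07, β ≈ 12.81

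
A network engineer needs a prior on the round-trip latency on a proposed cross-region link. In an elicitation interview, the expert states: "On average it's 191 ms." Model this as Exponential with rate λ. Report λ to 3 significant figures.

λ ≈ 0.00524

Exponential mean = 1/λ, so λ = 1/191.0 = 0.00524.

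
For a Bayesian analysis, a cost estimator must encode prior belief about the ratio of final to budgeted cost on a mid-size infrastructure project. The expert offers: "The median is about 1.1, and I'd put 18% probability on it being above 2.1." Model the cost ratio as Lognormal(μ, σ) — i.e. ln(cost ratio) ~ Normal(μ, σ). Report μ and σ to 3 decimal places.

μ ≈ 0.095, σ ≈ 0.706

If T ~ Lognormal(μ,σ) then ln T ~ Normal(μ,σ), so the p-quantile of ln T is μ + z_p·σ.
ln(1.1) = 0.09531 and ln(2.1) = 0.7419; z_{0.5} = 0, z_{0.82} = 0.9154.
σ = (0.7419 − 0.09531)/(0.9154 − (0)) = 0.706.
μ = 0.09531 − (0)·0.706 = 0.095.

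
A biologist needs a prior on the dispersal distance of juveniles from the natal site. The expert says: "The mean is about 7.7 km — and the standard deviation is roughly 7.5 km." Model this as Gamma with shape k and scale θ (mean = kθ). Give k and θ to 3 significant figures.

k ≈ 1.05, θ ≈ 7.31

For Gamma(k, scale θ): mean = kθ, variance = kθ², so CV = 1/√k.
CV = SD/mean = 7.5/7.7 = 0.974, hence k = 1/CV² = 1.05.
Then θ = mean/k = 7.7/1.05 = 7.31.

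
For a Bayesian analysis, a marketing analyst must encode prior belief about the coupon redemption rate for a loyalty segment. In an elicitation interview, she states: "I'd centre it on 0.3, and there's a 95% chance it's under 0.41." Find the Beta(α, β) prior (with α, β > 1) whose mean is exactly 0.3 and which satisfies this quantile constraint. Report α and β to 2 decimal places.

α ≈ 15.02, β ≈ 35.05

With mean 0.3 fixed, write α = 0.3s, β = 0.7s where s = α+β.
Need P(θ < 0.41) = 0.95 under Beta(0.3s, 0.7s). Normal approximation: (q−m)/√(m(1−m)/s) ≈ z_{0.95} = 1.64, so s ≈ 0.3·0.7·(1.64)²/(0.41−0.3)² = 47.0.
At s = 47.0: P(θ<0.41) ≈ 0.945. Adjusting to match 0.95 gives s ≈ 50.08.
So α = 0.3·50.08 ≈ 15.02, β = 0.7·50.08 ≈ 35.05.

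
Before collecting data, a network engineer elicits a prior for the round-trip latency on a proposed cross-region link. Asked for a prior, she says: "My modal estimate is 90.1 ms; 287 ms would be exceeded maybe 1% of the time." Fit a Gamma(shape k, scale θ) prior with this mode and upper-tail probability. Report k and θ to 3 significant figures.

k ≈ 4.31, θ ≈ 27.3

Gamma(k,θ) with k>1 has mode (k−1)θ, so θ = 90.1/(k−1).
Need P(X < 287) = 0.99 with θ tied to k this way. Start at k = 2, θ = 90.1: P(X<287) ≈ 0.827.
Too low — raise k to concentrate. Iterating converges to k ≈ 4.31.
Then θ = 90.1/(4.31−1) ≈ 27.3.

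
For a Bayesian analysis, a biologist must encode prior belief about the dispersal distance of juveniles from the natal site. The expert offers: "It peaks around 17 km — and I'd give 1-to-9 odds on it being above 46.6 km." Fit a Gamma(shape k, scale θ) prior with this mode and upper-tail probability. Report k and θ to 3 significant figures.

Gamma(k,θ) with k>1 has mode (k−1)θ, so θ = 17/(k−1).
Need P(X < 46.6) = 0.9 with θ tied to k this way. Start at k = 2, θ = 17: P(X<46.6) ≈ 0.759.
Too low — raise k to concentrate. Iterating converges to k ≈ 2.88.
Then θ = 17/(2.88−1) ≈ 9.04.

k ≈ 2.88, θ ≈ 9.04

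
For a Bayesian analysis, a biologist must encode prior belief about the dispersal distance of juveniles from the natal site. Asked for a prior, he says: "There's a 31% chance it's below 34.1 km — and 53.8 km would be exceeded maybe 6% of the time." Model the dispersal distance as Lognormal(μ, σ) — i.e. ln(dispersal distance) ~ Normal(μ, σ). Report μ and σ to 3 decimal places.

μ ≈ 3.640, σ ≈ 0.222

If T ~ Lognormal(μ,σ) then ln T ~ Normal(μ,σ), so the p-quantile of ln T is μ + z_p·σ.
ln(34.1) = 3.529 and ln(53.8) = 3.985; z_{0.31} = -0.4959, z_{0.94} = 1.555.
σ = (3.985 − 3.529)/(1.555 − (-0.4959)) = 0.222.
μ = 3.529 − (-0.4959)·0.222 = 3.640.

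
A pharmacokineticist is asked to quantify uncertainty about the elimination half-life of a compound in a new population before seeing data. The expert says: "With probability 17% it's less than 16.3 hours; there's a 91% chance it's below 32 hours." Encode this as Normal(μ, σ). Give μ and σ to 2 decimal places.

μ = 22.83, σ = 6.84

For Normal(μ,σ), the p-quantile is μ + z_p·σ. Here z_{0.17} = -0.9542, z_{0.91} = 1.341.
So 16.3 = μ − 0.9542σ and 32 = μ + 1.341σ.
Subtracting: σ = (32 − 16.3)/(1.341 − (-0.9542)) = 6.84.
Then μ = 16.3 − (-0.9542)·6.84 = 22.83.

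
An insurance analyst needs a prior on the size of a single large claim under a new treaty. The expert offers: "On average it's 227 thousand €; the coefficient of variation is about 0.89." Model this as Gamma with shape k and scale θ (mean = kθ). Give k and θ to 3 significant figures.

For Gamma(k, scale θ): mean = kθ, variance = kθ², so CV = 1/√k.
CV = 0.89, hence k = 1/CV² = 1.26.
Then θ = mean/k = 227/1.26 = 180.

k ≈ 1.26, θ ≈ 180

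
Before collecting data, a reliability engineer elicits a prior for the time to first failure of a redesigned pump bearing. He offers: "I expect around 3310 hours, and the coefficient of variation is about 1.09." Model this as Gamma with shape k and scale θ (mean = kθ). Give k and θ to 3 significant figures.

k ≈ 0.842, θ ≈ 3930

For Gamma(k, scale θ): mean = kθ, variance = kθ², so CV = 1/√k.
CV = 1.09, hence k = 1/CV² = 0.842.
Then θ = mean/k = 3310/0.842 = 3930.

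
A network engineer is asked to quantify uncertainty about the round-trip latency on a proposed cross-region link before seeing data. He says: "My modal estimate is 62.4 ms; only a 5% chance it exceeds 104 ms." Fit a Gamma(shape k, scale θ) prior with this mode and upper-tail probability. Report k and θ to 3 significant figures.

Gamma(k,θ) with k>1 has mode (k−1)θ, so θ = 62.4/(k−1).
Need P(X < 104) = 0.95 with θ tied to k this way. Start at k = 2, θ = 62.4: P(X<104) ≈ 0.496.
Too low — raise k to concentrate. Iterating converges to k ≈ 11.7.
Then θ = 62.4/(11.7−1) ≈ 5.83.

k ≈ 11.7, θ ≈ 5.83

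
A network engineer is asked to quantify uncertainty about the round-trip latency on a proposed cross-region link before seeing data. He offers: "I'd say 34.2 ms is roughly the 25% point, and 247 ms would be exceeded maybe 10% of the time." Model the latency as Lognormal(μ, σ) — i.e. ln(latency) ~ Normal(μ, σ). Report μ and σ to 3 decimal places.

μ ≈ 4.214, σ ≈ 1.011

If T ~ Lognormal(μ,σ) then ln T ~ Normal(μ,σ), so the p-quantile of ln T is μ + z_p·σ.
ln(34.2) = 3.532 and ln(247) = 5.509; z_{0.25} = -0.6745, z_{0.9} = 1.282.
σ = (5.509 − 3.532)/(1.282 − (-0.6745)) = 1.011.
μ = 3.532 − (-0.6745)·1.011 = 4.214.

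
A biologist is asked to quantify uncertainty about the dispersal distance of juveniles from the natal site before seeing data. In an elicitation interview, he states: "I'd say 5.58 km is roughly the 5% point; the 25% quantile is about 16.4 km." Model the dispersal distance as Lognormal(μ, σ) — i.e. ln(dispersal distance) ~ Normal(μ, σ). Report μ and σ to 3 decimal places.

If T ~ Lognormal(μ,σ) then ln T ~ Normal(μ,σ), so the p-quantile of ln T is μ + z_p·σ.
ln(5.58) = 1.719 and ln(16.4) = 2.797; z_{0.05} = -1.645, z_{0.25} = -0.6745.
σ = (2.797 − 1.719)/(-0.6745 − (-1.645)) = 1.111.
μ = 1.719 − (-1.645)·1.111 = 3.547.

μ ≈ 3.547, σ ≈ 1.111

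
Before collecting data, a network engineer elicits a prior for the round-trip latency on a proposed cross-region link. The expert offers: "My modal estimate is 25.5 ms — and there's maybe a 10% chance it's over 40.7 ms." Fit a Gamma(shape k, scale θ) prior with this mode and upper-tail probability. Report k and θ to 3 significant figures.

k ≈ 9.59, θ ≈ 2.97

Gamma(k,θ) with k>1 has mode (k−1)θ, so θ = 25.5/(k−1).
Need P(X < 40.7) = 0.9 with θ tied to k this way. Start at k = 2, θ = 25.5: P(X<40.7) ≈ 0.474.
Too low — raise k to concentrate. Iterating converges to k ≈ 9.59.
Then θ = 25.5/(9.59−1) ≈ 2.97.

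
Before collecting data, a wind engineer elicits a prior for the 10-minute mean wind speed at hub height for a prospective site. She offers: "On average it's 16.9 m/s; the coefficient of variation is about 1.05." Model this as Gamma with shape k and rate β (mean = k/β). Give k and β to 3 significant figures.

k ≈ 0.907, β ≈ 0.0537

For Gamma(k, rate β): mean = k/β, variance = k/β², so CV = 1/√k.
CV = 1.05, hence k = 1/CV² = 0.907.
Then β = k/mean = 0.907/16.9 = 0.0537.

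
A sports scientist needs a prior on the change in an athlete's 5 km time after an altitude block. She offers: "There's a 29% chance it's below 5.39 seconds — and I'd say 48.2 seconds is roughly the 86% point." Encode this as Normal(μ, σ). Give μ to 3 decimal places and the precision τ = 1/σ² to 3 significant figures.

The p-quantile of Normal(μ,σ) is μ + z_p·σ, with z_{0.29} = -0.5534 and z_{0.86} = 1.08.
Eliminate σ: μ = (z₂·x₁ − z₁·x₂)/(z₂ − z₁) = (1.08·5.39 − (-0.5534)·48.2)/1.634 = 19.891.
Then σ = (x₂ − x₁)/(z₂ − z₁) = (48.2 − 5.39)/1.634 = 26.204.
Precision τ = 1/σ² = 1/26.2² = 0.00146.

μ = 19.891, τ = 0.00146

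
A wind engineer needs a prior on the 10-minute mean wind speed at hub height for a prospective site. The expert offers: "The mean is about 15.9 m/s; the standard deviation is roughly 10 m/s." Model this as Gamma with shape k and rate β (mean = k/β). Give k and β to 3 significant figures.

k ≈ 2.53, β ≈ 0.159

For Gamma(k, rate β): mean = k/β, variance = k/β², so CV = 1/√k.
CV = SD/mean = 10/15.9 = 0.6289, hence k = 1/CV² = 2.53.
Then β = k/mean = 2.53/15.9 = 0.159.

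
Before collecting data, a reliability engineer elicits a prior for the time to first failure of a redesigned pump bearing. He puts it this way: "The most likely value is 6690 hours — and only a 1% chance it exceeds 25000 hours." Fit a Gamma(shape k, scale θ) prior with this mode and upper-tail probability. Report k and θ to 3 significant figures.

Gamma(k,θ) with k>1 has mode (k−1)θ, so θ = 6690/(k−1).
Need P(X < 25000) = 0.99 with θ tied to k this way. Start at k = 2, θ = 6690: P(X<25000) ≈ 0.887.
Too low — raise k to concentrate. Iterating converges to k ≈ 3.45.
Then θ = 6690/(3.45−1) ≈ 2730.

k ≈ 3.45, θ ≈ 2730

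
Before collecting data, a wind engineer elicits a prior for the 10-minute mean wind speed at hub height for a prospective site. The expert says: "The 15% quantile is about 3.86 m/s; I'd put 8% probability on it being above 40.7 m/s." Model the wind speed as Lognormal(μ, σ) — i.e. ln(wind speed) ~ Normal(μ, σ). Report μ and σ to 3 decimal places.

If T ~ Lognormal(μ,σ) then ln T ~ Normal(μ,σ), so the p-quantile of ln T is μ + z_p·σ.
ln(3.86) = 1.351 and ln(40.7) = 3.706; z_{0.15} = -1.036, z_{0.92} = 1.405.
σ = (3.706 − 1.351)/(1.405 − (-1.036)) = 0.965.
μ = 1.351 − (-1.036)·0.965 = 2.351.

μ ≈ 2.351, σ ≈ 0.965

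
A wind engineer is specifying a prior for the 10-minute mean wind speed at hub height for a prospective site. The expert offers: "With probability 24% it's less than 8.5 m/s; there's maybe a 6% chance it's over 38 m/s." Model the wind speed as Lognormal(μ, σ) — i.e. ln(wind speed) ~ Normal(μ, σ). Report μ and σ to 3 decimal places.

μ ≈ 2.608, σ ≈ 0.662

If T ~ Lognormal(μ,σ) then ln T ~ Normal(μ,σ), so the p-quantile of ln T is μ + z_p·σ.
ln(8.5) = 2.14 and ln(38) = 3.638; z_{0.24} = -0.7063, z_{0.94} = 1.555.
σ = (3.638 − 2.14)/(1.555 − (-0.7063)) = 0.662.
μ = 2.14 − (-0.7063)·0.662 = 2.608.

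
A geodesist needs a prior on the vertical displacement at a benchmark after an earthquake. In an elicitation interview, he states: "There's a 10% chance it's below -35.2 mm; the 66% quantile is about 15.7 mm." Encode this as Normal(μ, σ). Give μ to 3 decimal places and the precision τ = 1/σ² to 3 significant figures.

μ = 3.307, τ = 0.00111

The p-quantile of Normal(μ,σ) is μ + z_p·σ, with z_{0.1} = -1.282 and z_{0.66} = 0.4125.
Eliminate σ: μ = (z₂·x₁ − z₁·x₂)/(z₂ − z₁) = (0.4125·-35.2 − (-1.282)·15.7)/1.694 = 3.307.
Then σ = (x₂ − x₁)/(z₂ − z₁) = (15.7 − -35.2)/1.694 = 30.047.
Precision τ = 1/σ² = 1/30.05² = 0.00111.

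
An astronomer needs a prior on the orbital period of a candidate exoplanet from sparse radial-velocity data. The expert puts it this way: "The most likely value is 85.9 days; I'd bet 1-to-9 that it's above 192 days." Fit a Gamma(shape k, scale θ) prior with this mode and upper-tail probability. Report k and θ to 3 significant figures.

Gamma(k,θ) with k>1 has mode (k−1)θ, so θ = 85.9/(k−1).
Need P(X < 192) = 0.9 with θ tied to k this way. Start at k = 2, θ = 85.9: P(X<192) ≈ 0.654.
Too low — raise k to concentrate. Iterating converges to k ≈ 3.97.
Then θ = 85.9/(3.97−1) ≈ 28.9.

k ≈ 3.97, θ ≈ 28.9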